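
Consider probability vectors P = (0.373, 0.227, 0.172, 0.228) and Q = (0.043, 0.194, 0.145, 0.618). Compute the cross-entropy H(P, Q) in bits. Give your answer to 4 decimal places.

2.8678 bits

H(P,Q) = −Σ p·log₂ q.
  −0.373·log₂(0.043) = 1.69324
  −0.227·log₂(0.194) = 0.53705
  −0.172·log₂(0.145) = 0.47917
  −0.228·log₂(0.618) = 0.15831
H(P,Q) = 2.8678 bits.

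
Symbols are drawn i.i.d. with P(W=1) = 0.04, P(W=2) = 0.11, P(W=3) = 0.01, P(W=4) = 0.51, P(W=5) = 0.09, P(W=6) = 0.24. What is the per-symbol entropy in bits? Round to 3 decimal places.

H(W) = −Σ p·log₂ p.
  −(0.04)·log₂(0.04) = 0.1858
  −(0.11)·log₂(0.11) = 0.3503
  −(0.01)·log₂(0.01) = 0.0664
  −(0.51)·log₂(0.51) = 0.4954
  −(0.09)·log₂(0.09) = 0.3127
  −(0.24)·log₂(0.24) = 0.4941
Sum: 0.1858 + 0.3503 + 0.0664 + 0.4954 + 0.3127 + 0.4941 = 1.905 bits.

1.905 bits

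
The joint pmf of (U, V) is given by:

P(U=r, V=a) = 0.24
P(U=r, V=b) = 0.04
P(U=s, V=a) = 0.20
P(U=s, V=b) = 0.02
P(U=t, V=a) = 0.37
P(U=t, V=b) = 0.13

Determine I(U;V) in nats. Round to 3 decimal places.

0.018 nats

Marginals: p(U) = (0.2800, 0.2200, 0.5000), p(V) = (0.8100, 0.1900).
I(U;V) = Σ p(x,y)·ln[p(x,y)/(p(x)p(y))].
  (r,a): 0.24·ln(1.0582) = 0.0136
  (r,b): 0.04·ln(0.7519) = -0.0114
  (s,a): 0.20·ln(1.1223) = 0.0231
  (s,b): 0.02·ln(0.4785) = -0.0147
  (t,a): 0.37·ln(0.9136) = -0.0334
  (t,b): 0.13·ln(1.3684) = 0.0408
Sum = 0.018 nats.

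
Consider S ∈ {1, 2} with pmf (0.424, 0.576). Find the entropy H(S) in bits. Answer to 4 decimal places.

0.9833 bits

H(S) = −Σ p·log₂ p.
  −(0.424)·log₂(0.424) = 0.52485
  −(0.576)·log₂(0.576) = 0.45841
Sum: 0.52485 + 0.45841 = 0.9833 bits.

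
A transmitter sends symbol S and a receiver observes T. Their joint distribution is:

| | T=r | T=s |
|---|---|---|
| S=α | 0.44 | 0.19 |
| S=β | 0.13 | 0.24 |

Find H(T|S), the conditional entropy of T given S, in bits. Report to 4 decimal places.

0.9025 bits

Chain rule: H(T|S) = H(S,T) − H(S).
Marginals: p(S) = (0.6300, 0.3700), p(T) = (0.5700, 0.4300).
H(S,T) = 1.8532 bits; H(S) = 0.9507 bits.
H(T|S) = 1.8532 − 0.9507 = 0.9025 bits.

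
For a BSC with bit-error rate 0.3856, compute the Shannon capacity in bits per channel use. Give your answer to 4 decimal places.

0.0381 bits

Binary symmetric channel: C = 1 − h₂(ε) where h₂ is the binary entropy function.
h₂(0.3856) = −0.3856·log₂0.3856 − 0.6144·log₂0.6144 = 0.9619.
C = 1 − 0.9619 = 0.0381 bits per channel use.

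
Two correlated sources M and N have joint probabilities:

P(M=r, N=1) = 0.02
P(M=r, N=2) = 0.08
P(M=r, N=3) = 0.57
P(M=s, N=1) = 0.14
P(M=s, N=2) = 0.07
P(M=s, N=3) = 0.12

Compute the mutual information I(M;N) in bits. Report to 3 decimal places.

Marginals: p(M) = (0.6700, 0.3300), p(N) = (0.1600, 0.1500, 0.6900).
I(M;N) = H(M) + H(N) − H(M,N).
H(M) = 0.9149, H(N) = 1.2029, H(M,N) = 1.8994.
I(M;N) = 0.9149 + 1.2029 − 1.8994 = 0.218 bits.

0.218 bits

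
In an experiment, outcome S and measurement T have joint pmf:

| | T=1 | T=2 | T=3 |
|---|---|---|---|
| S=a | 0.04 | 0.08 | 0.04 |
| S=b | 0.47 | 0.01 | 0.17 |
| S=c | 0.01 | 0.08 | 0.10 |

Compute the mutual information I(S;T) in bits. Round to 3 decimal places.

Marginals: p(S) = (0.1600, 0.6500, 0.1900), p(T) = (0.5200, 0.1700, 0.3100).
I(S;T) = H(S) + H(T) − H(S,T).
H(S) = 1.2822, H(T) = 1.4490, H(S,T) = 2.3661.
I(S;T) = 1.2822 + 1.4490 − 2.3661 = 0.365 bits.

0.365 bits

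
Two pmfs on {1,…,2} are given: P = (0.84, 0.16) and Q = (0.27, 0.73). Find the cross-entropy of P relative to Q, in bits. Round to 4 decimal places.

H(P,Q) = −Σ p·log₂ q.
  −0.84·log₂(0.27) = 1.58673
  −0.16·log₂(0.73) = 0.07265
H(P,Q) = 1.6594 bits.

1.6594 bits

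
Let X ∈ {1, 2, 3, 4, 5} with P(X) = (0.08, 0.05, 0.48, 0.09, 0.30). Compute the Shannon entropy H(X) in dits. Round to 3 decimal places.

H(X) = −Σ p·log₁₀ p.
  −(0.08)·log₁₀(0.08) = 0.0878
  −(0.05)·log₁₀(0.05) = 0.0651
  −(0.48)·log₁₀(0.48) = 0.1530
  −(0.09)·log₁₀(0.09) = 0.0941
  −(0.30)·log₁₀(0.30) = 0.1569
Sum: 0.0878 + 0.0651 + 0.1530 + 0.0941 + 0.1569 = 0.557 dits.

0.557 dits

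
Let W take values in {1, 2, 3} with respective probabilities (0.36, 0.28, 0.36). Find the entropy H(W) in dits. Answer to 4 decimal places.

0.4743 dits

H(W) = −Σ p·log₁₀ p.
  −(0.36)·log₁₀(0.36) = 0.15973
  −(0.28)·log₁₀(0.28) = 0.15480
  −(0.36)·log₁₀(0.36) = 0.15973
Sum: 0.15973 + 0.15480 + 0.15973 = 0.4743 dits.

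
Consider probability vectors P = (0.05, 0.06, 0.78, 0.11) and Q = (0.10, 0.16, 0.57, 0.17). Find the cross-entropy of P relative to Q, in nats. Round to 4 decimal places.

0.8585 nats

H(P,Q) = −Σ p·ln q.
  −0.05·ln(0.10) = 0.11513
  −0.06·ln(0.16) = 0.10995
  −0.78·ln(0.57) = 0.43845
  −0.11·ln(0.17) = 0.19492
H(P,Q) = 0.8585 nats.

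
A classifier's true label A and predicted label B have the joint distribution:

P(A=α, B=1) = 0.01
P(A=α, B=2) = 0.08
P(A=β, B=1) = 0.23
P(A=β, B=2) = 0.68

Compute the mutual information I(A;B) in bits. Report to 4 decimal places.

0.0075 bits

Marginals: p(A) = (0.0900, 0.9100), p(B) = (0.2400, 0.7600).
I(A;B) = H(A) + H(B) − H(A,B).
H(A) = 0.4365, H(B) = 0.7950, H(A,B) = 1.2240.
I(A;B) = 0.4365 + 0.7950 − 1.2240 = 0.0075 bits.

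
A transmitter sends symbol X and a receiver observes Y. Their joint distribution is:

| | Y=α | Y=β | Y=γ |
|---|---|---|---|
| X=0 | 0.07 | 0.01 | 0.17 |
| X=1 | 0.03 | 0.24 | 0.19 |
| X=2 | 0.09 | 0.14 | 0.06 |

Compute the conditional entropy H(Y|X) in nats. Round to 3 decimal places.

0.895 nats

Chain rule: H(Y|X) = H(X,Y) − H(X).
Marginals: p(X) = (0.2500, 0.4600, 0.2900), p(Y) = (0.1900, 0.3900, 0.4200).
H(X,Y) = 1.9575 nats; H(X) = 1.0628 nats.
H(Y|X) = 1.9575 − 1.0628 = 0.895 nats.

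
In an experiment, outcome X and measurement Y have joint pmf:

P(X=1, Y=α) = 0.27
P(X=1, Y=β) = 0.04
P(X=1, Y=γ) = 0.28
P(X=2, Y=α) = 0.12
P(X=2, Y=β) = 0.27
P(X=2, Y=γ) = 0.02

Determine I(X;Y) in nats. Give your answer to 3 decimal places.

0.243 nats

Marginals: p(X) = (0.5900, 0.4100), p(Y) = (0.3900, 0.3100, 0.3000).
I(X;Y) = Σ p(x,y)·ln[p(x,y)/(p(x)p(y))].
  (1,α): 0.27·ln(1.1734) = 0.0432
  (1,β): 0.04·ln(0.2187) = -0.0608
  (1,γ): 0.28·ln(1.5819) = 0.1284
  (2,α): 0.12·ln(0.7505) = -0.0344
  (2,β): 0.27·ln(2.1243) = 0.2034
  (2,γ): 0.02·ln(0.1626) = -0.0363
Sum = 0.243 nats.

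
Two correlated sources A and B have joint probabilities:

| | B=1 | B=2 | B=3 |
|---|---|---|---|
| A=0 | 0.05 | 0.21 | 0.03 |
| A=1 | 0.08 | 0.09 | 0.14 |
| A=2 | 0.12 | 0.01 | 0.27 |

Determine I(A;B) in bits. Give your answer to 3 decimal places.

Marginals: p(A) = (0.2900, 0.3100, 0.4000), p(B) = (0.2500, 0.3100, 0.4400).
I(A;B) = H(A) + H(B) − H(A,B).
H(A) = 1.5705, H(B) = 1.5449, H(A,B) = 2.7855.
I(A;B) = 1.5705 + 1.5449 − 2.7855 = 0.330 bits.

0.330 bits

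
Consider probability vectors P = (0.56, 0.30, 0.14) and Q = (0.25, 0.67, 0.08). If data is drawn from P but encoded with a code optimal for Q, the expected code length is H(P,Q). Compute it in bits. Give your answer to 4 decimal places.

1.8035 bits

H(P,Q) = −Σ p·log₂ q.
  −0.56·log₂(0.25) = 1.12000
  −0.30·log₂(0.67) = 0.17333
  −0.14·log₂(0.08) = 0.51014
H(P,Q) = 1.8035 bits.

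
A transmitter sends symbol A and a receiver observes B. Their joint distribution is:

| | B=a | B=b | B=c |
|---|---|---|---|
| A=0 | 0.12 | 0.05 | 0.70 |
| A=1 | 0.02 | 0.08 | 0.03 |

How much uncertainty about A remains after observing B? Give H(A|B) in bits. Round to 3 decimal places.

0.388 bits

Marginals: p(A) = (0.8700, 0.1300), p(B) = (0.1400, 0.1300, 0.7300).
H(A|B) = Σ p(B) · H(A|B=·).
  B=a: p=0.1400, H(A|B=a) = 0.5917
  B=b: p=0.1300, H(A|B=b) = 0.9612
  B=c: p=0.7300, H(A|B=c) = 0.2473
Weighted sum = 0.388 bits.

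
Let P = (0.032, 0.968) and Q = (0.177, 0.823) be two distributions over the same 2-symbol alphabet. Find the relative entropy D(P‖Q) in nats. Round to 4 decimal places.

D(P‖Q) = Σ p·ln(p/q).
  0.032·ln(0.032/0.177) = -0.05473
  0.968·ln(0.968/0.823) = 0.15708
D(P‖Q) = 0.1023 nats.

0.1023 nats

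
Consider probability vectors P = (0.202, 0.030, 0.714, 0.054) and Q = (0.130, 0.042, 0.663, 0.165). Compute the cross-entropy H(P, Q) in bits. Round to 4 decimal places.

1.2955 bits

H(P,Q) = −Σ p·log₂ q.
  −0.202·log₂(0.130) = 0.59457
  −0.030·log₂(0.042) = 0.13720
  −0.714·log₂(0.663) = 0.42334
  −0.054·log₂(0.165) = 0.14037
H(P,Q) = 1.2955 bits.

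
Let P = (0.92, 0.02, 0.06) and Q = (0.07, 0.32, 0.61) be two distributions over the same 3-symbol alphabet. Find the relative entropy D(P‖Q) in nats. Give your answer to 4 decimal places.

2.1752 nats

D(P‖Q) = Σ p·ln(p/q).
  0.92·ln(0.92/0.07) = 2.36981
  0.02·ln(0.02/0.32) = -0.05545
  0.06·ln(0.06/0.61) = -0.13915
D(P‖Q) = 2.1752 nats.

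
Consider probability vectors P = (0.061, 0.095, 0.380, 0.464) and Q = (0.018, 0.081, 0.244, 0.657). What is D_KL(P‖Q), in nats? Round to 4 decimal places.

0.0966 nats

D(P‖Q) = Σ p·ln(p/q).
  0.061·ln(0.061/0.018) = 0.07445
  0.095·ln(0.095/0.081) = 0.01515
  0.380·ln(0.380/0.244) = 0.16834
  0.464·ln(0.464/0.657) = -0.16138
D(P‖Q) = 0.0966 nats.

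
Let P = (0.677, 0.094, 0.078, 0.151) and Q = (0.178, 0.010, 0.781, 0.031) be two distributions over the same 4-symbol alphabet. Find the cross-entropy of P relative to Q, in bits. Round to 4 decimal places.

3.0949 bits

H(P,Q) = −Σ p·log₂ q.
  −0.677·log₂(0.178) = 1.68576
  −0.094·log₂(0.010) = 0.62452
  −0.078·log₂(0.781) = 0.02782
  −0.151·log₂(0.031) = 0.75675
H(P,Q) = 3.0949 bits.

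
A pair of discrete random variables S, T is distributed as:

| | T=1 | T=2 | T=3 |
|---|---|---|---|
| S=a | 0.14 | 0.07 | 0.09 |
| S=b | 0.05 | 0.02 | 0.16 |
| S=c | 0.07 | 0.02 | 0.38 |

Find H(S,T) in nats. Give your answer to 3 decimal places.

1.831 nats

H(S,T) = −Σ p(x,y)·ln p(x,y) over all 9 cells.
  cell (a,1): −0.14·ln0.14 = 0.2753
  cell (a,2): −0.07·ln0.07 = 0.1861
  cell (a,3): −0.09·ln0.09 = 0.2167
  cell (b,1): −0.05·ln0.05 = 0.1498
  cell (b,2): −0.02·ln0.02 = 0.0782
  cell (b,3): −0.16·ln0.16 = 0.2932
  cell (c,1): −0.07·ln0.07 = 0.1861
  cell (c,2): −0.02·ln0.02 = 0.0782
  cell (c,3): −0.38·ln0.38 = 0.3677
Sum = 1.831 nats.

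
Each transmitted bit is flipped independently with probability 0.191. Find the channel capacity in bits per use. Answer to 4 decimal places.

Binary symmetric channel: C = 1 − h₂(ε) where h₂ is the binary entropy function.
h₂(0.191) = −0.191·log₂0.191 − 0.809·log₂0.809 = 0.7036.
C = 1 − 0.7036 = 0.2964 bits per channel use.

0.2964 bits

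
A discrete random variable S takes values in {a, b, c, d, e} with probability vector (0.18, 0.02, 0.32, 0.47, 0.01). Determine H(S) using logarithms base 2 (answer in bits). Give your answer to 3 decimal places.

1.663 bits

H(S) = −Σ p·log₂ p.
  −(0.18)·log₂(0.18) = 0.4453
  −(0.02)·log₂(0.02) = 0.1129
  −(0.32)·log₂(0.32) = 0.5260
  −(0.47)·log₂(0.47) = 0.5120
  −(0.01)·log₂(0.01) = 0.0664
Sum: 0.4453 + 0.1129 + 0.5260 + 0.5120 + 0.0664 = 1.663 bits.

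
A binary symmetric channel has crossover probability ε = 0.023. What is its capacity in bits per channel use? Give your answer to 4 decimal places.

0.8420 bits

Binary symmetric channel: C = 1 − h₂(ε) where h₂ is the binary entropy function.
h₂(0.023) = −0.023·log₂0.023 − 0.977·log₂0.977 = 0.1580.
C = 1 − 0.1580 = 0.8420 bits per channel use.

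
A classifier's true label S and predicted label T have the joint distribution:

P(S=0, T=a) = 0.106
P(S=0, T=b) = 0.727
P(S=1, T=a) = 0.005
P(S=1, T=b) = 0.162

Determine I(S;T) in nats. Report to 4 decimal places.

Marginals: p(S) = (0.8330, 0.1670), p(T) = (0.1110, 0.8890).
I(S;T) = H(S) + H(T) − H(S,T).
H(S) = 0.4511, H(T) = 0.3486, H(S,T) = 0.7910.
I(S;T) = 0.4511 + 0.3486 − 0.7910 = 0.0087 nats.

0.0087 nats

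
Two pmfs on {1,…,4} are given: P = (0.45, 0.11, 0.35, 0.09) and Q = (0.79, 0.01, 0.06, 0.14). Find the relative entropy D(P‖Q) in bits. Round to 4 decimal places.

0.8483 bits

D(P‖Q) = Σ p·log₂(p/q).
  0.45·log₂(0.45/0.79) = -0.36537
  0.11·log₂(0.11/0.01) = 0.38054
  0.35·log₂(0.35/0.06) = 0.89051
  0.09·log₂(0.09/0.14) = -0.05737
D(P‖Q) = 0.8483 bits.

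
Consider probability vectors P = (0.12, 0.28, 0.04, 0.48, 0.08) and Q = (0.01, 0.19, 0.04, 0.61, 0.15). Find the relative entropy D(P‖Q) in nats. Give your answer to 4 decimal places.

D(P‖Q) = Σ p·ln(p/q).
  0.12·ln(0.12/0.01) = 0.29819
  0.28·ln(0.28/0.19) = 0.10857
  0.04·ln(0.04/0.04) = 0.00000
  0.48·ln(0.48/0.61) = -0.11504
  0.08·ln(0.08/0.15) = -0.05029
D(P‖Q) = 0.2414 nats.

0.2414 nats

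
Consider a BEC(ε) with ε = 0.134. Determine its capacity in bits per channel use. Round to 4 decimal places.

Binary erasure channel: capacity C = 1 − ε.
C = 1 − 0.134 = 0.8660 bits per channel use.

0.8660 bits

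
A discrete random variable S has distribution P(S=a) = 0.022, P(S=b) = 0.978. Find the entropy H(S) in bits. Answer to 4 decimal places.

H(S) = −Σ p·log₂ p.
  −(0.022)·log₂(0.022) = 0.12114
  −(0.978)·log₂(0.978) = 0.03139
Sum: 0.12114 + 0.03139 = 0.1525 bits.

0.1525 bits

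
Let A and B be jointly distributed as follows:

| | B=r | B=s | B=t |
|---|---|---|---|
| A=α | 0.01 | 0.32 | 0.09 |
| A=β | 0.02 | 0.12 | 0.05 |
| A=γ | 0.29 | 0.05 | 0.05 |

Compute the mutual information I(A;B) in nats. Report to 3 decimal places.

Marginals: p(A) = (0.4200, 0.1900, 0.3900), p(B) = (0.3200, 0.4900, 0.1900).
I(A;B) = H(A) + H(B) − H(A,B).
H(A) = 1.0471, H(B) = 1.0297, H(A,B) = 1.7684.
I(A;B) = 1.0471 + 1.0297 − 1.7684 = 0.308 nats.

0.308 nats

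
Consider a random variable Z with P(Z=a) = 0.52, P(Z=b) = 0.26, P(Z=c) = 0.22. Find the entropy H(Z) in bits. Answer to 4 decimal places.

H(Z) = −Σ p·log₂ p.
  −(0.52)·log₂(0.52) = 0.49058
  −(0.26)·log₂(0.26) = 0.50529
  −(0.22)·log₂(0.22) = 0.48057
Sum: 0.49058 + 0.50529 + 0.48057 = 1.4764 bits.

1.4764 bits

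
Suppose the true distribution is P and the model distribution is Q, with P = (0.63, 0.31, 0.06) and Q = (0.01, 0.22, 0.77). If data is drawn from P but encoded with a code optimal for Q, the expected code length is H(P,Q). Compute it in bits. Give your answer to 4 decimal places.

4.8854 bits

H(P,Q) = −Σ p·log₂ q.
  −0.63·log₂(0.01) = 4.18563
  −0.31·log₂(0.22) = 0.67717
  −0.06·log₂(0.77) = 0.02262
H(P,Q) = 4.8854 bits.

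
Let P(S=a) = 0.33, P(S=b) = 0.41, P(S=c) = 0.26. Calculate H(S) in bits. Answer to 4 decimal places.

1.5605 bits

H(S) = −Σ p·log₂ p.
  −(0.33)·log₂(0.33) = 0.52782
  −(0.41)·log₂(0.41) = 0.52738
  −(0.26)·log₂(0.26) = 0.50529
Sum: 0.52782 + 0.52738 + 0.50529 = 1.5605 bits.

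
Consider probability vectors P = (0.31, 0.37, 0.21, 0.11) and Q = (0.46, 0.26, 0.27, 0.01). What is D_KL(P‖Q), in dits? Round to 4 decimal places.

0.0952 dits

D(P‖Q) = Σ p·log₁₀(p/q).
  0.31·log₁₀(0.31/0.46) = -0.05313
  0.37·log₁₀(0.37/0.26) = 0.05669
  0.21·log₁₀(0.21/0.27) = -0.02292
  0.11·log₁₀(0.11/0.01) = 0.11455
D(P‖Q) = 0.0952 dits.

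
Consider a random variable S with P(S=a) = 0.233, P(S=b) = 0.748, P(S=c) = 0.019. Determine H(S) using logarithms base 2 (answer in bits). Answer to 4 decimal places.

0.9116 bits

H(S) = −Σ p·log₂ p.
  −(0.233)·log₂(0.233) = 0.48967
  −(0.748)·log₂(0.748) = 0.31333
  −(0.019)·log₂(0.019) = 0.10864
Sum: 0.48967 + 0.31333 + 0.10864 = 0.9116 bits.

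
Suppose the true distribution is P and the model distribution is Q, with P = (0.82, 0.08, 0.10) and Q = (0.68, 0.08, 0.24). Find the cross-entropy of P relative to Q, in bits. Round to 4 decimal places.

0.9536 bits

H(P,Q) = −Σ p·log₂ q.
  −0.82·log₂(0.68) = 0.45624
  −0.08·log₂(0.08) = 0.29151
  −0.10·log₂(0.24) = 0.20589
H(P,Q) = 0.9536 bits.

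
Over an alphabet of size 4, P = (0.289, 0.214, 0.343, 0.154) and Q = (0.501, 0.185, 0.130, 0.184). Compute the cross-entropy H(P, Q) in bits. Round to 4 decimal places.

2.1948 bits

H(P,Q) = −Σ p·log₂ q.
  −0.289·log₂(0.501) = 0.28817
  −0.214·log₂(0.185) = 0.52096
  −0.343·log₂(0.130) = 1.00959
  −0.154·log₂(0.184) = 0.37610
H(P,Q) = 2.1948 bits.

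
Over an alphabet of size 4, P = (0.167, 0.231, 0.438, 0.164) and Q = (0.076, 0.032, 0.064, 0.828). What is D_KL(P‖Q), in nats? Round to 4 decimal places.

D(P‖Q) = Σ p·ln(p/q).
  0.167·ln(0.167/0.076) = 0.13147
  0.231·ln(0.231/0.032) = 0.45661
  0.438·ln(0.438/0.064) = 0.84242
  0.164·ln(0.164/0.828) = -0.26554
D(P‖Q) = 1.1650 nats.

1.1650 nats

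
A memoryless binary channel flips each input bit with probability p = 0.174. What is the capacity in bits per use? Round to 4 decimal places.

Binary symmetric channel: C = 1 − h₂(ε) where h₂ is the binary entropy function.
h₂(0.174) = −0.174·log₂0.174 − 0.826·log₂0.826 = 0.6668.
C = 1 − 0.6668 = 0.3332 bits per channel use.

0.3332 bits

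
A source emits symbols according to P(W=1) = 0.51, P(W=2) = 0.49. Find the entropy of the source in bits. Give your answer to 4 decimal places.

0.9997 bits

H(W) = −Σ p·log₂ p.
  −(0.51)·log₂(0.51) = 0.49543
  −(0.49)·log₂(0.49) = 0.50428
Sum: 0.49543 + 0.50428 = 0.9997 bits.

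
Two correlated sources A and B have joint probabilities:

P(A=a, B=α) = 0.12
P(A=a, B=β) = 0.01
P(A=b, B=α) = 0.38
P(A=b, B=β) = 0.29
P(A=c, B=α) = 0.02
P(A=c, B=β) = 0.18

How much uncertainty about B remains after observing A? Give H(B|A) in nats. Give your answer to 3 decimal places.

0.559 nats

Chain rule: H(B|A) = H(A,B) − H(A).
Marginals: p(A) = (0.1300, 0.6700, 0.2000), p(B) = (0.5200, 0.4800).
H(A,B) = 1.4141 nats; H(A) = 0.8554 nats.
H(B|A) = 1.4141 − 0.8554 = 0.559 nats.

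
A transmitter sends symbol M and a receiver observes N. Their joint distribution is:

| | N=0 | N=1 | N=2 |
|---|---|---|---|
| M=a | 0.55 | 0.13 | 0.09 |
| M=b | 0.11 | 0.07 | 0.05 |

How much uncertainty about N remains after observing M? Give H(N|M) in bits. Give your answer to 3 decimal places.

1.227 bits

Chain rule: H(N|M) = H(M,N) − H(M).
Marginals: p(M) = (0.7700, 0.2300), p(N) = (0.6600, 0.2000, 0.1400).
H(M,N) = 2.0046 bits; H(M) = 0.7780 bits.
H(N|M) = 2.0046 − 0.7780 = 1.227 bits.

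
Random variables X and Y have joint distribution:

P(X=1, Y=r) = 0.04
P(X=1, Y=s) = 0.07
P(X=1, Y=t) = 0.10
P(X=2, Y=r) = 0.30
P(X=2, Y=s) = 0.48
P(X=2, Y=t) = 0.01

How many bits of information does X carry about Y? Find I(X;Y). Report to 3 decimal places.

0.213 bits

Marginals: p(X) = (0.2100, 0.7900), p(Y) = (0.3400, 0.5500, 0.1100).
I(X;Y) = Σ p(x,y)·log₂[p(x,y)/(p(x)p(y))].
  (1,r): 0.04·log₂(0.5602) = -0.0334
  (1,s): 0.07·log₂(0.6061) = -0.0506
  (1,t): 0.10·log₂(4.3290) = 0.2114
  (2,r): 0.30·log₂(1.1169) = 0.0479
  (2,s): 0.48·log₂(1.1047) = 0.0690
  (2,t): 0.01·log₂(0.1151) = -0.0312
Sum = 0.213 bits.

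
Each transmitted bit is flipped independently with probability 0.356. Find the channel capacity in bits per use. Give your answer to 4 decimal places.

0.0607 bits

Binary symmetric channel: C = 1 − h₂(ε) where h₂ is the binary entropy function.
h₂(0.356) = −0.356·log₂0.356 − 0.644·log₂0.644 = 0.9393.
C = 1 − 0.9393 = 0.0607 bits per channel use.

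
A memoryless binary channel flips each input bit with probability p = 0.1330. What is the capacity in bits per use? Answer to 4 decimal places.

0.4344 bits

Binary symmetric channel: C = 1 − h₂(ε) where h₂ is the binary entropy function.
h₂(0.1330) = −0.1330·log₂0.1330 − 0.8670·log₂0.8670 = 0.5656.
C = 1 − 0.5656 = 0.4344 bits per channel use.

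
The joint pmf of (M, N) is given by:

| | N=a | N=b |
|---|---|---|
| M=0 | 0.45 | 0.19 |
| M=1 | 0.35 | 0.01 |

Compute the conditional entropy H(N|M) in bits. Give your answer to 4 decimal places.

0.6275 bits

Marginals: p(M) = (0.6400, 0.3600), p(N) = (0.8000, 0.2000).
H(N|M) = Σ p(M) · H(N|M=·).
  M=0: p=0.6400, H(N|M=0) = 0.8774
  M=1: p=0.3600, H(N|M=1) = 0.1831
Weighted sum = 0.6275 bits.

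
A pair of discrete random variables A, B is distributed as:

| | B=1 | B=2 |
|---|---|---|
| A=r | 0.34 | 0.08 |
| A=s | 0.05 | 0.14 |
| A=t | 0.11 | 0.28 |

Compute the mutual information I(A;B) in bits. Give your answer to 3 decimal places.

Marginals: p(A) = (0.4200, 0.1900, 0.3900), p(B) = (0.5000, 0.5000).
I(A;B) = Σ p(x,y)·log₂[p(x,y)/(p(x)p(y))].
  (r,1): 0.34·log₂(1.6190) = 0.2363
  (r,2): 0.08·log₂(0.3810) = -0.1114
  (s,1): 0.05·log₂(0.5263) = -0.0463
  (s,2): 0.14·log₂(1.4737) = 0.0783
  (t,1): 0.11·log₂(0.5641) = -0.0909
  (t,2): 0.28·log₂(1.4359) = 0.1461
Sum = 0.212 bits.

0.212 bits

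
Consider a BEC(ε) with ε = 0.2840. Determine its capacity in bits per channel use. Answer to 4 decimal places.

0.7160 bits

Binary erasure channel: capacity C = 1 − ε.
C = 1 − 0.2840 = 0.7160 bits per channel use.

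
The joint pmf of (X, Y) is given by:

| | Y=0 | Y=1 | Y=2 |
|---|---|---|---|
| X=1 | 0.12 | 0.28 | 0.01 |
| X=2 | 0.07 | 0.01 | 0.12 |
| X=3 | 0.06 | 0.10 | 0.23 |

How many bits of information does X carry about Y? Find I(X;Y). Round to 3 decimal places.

0.369 bits

Marginals: p(X) = (0.4100, 0.2000, 0.3900), p(Y) = (0.2500, 0.3900, 0.3600).
I(X;Y) = Σ p(x,y)·log₂[p(x,y)/(p(x)p(y))].
  (1,0): 0.12·log₂(1.1707) = 0.0273
  (1,1): 0.28·log₂(1.7511) = 0.2263
  (1,2): 0.01·log₂(0.0678) = -0.0388
  (2,0): 0.07·log₂(1.4000) = 0.0340
  (2,1): 0.01·log₂(0.1282) = -0.0296
  (2,2): 0.12·log₂(1.6667) = 0.0884
  (3,0): 0.06·log₂(0.6154) = -0.0420
  (3,1): 0.10·log₂(0.6575) = -0.0605
  (3,2): 0.23·log₂(1.6382) = 0.1638
Sum = 0.369 bits.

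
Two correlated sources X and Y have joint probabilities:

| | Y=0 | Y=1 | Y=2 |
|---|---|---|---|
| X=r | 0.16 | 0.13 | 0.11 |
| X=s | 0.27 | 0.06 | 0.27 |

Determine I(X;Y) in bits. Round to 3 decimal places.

0.061 bits

Marginals: p(X) = (0.4000, 0.6000), p(Y) = (0.4300, 0.1900, 0.3800).
I(X;Y) = Σ p(x,y)·log₂[p(x,y)/(p(x)p(y))].
  (r,0): 0.16·log₂(0.9302) = -0.0167
  (r,1): 0.13·log₂(1.7105) = 0.1007
  (r,2): 0.11·log₂(0.7237) = -0.0513
  (s,0): 0.27·log₂(1.0465) = 0.0177
  (s,1): 0.06·log₂(0.5263) = -0.0556
  (s,2): 0.27·log₂(1.1842) = 0.0659
Sum = 0.061 bits.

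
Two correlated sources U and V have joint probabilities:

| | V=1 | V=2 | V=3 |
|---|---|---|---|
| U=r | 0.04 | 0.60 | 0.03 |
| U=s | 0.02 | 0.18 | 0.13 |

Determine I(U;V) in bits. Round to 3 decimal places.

0.141 bits

Marginals: p(U) = (0.6700, 0.3300), p(V) = (0.0600, 0.7800, 0.1600).
I(U;V) = H(U) + H(V) − H(U,V).
H(U) = 0.9149, H(V) = 0.9461, H(U,V) = 1.7205.
I(U;V) = 0.9149 + 0.9461 − 1.7205 = 0.141 bits.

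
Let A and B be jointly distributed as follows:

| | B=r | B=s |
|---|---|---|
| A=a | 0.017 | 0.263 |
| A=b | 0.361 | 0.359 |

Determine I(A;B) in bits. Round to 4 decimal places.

0.1441 bits

Marginals: p(A) = (0.2800, 0.7200), p(B) = (0.3780, 0.6220).
I(A;B) = Σ p(x,y)·log₂[p(x,y)/(p(x)p(y))].
  (a,r): 0.017·log₂(0.1606) = -0.04485
  (a,s): 0.263·log₂(1.5101) = 0.15639
  (b,r): 0.361·log₂(1.3264) = 0.14712
  (b,s): 0.359·log₂(0.8016) = -0.11452
Sum = 0.1441 bits.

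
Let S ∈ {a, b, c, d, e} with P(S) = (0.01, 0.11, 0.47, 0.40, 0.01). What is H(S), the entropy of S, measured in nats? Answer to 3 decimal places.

1.056 nats

H(S) = −Σ p·ln p.
  −(0.01)·ln(0.01) = 0.0461
  −(0.11)·ln(0.11) = 0.2428
  −(0.47)·ln(0.47) = 0.3549
  −(0.40)·ln(0.40) = 0.3665
  −(0.01)·ln(0.01) = 0.0461
Sum: 0.0461 + 0.2428 + 0.3549 + 0.3665 + 0.0461 = 1.056 nats.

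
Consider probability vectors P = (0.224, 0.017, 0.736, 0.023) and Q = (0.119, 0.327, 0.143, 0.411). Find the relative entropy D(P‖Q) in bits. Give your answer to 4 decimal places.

D(P‖Q) = Σ p·log₂(p/q).
  0.224·log₂(0.224/0.119) = 0.20441
  0.017·log₂(0.017/0.327) = -0.07252
  0.736·log₂(0.736/0.143) = 1.73968
  0.023·log₂(0.023/0.411) = -0.09567
D(P‖Q) = 1.7759 bits.

1.7759 bits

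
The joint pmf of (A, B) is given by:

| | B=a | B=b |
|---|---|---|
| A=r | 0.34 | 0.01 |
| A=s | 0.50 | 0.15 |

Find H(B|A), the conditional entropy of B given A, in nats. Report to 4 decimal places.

0.3965 nats

Marginals: p(A) = (0.3500, 0.6500), p(B) = (0.8400, 0.1600).
H(B|A) = Σ p(A) · H(B|A=·).
  A=r: p=0.3500, H(B|A=r) = 0.1297
  A=s: p=0.6500, H(B|A=s) = 0.5402
Weighted sum = 0.3965 nats.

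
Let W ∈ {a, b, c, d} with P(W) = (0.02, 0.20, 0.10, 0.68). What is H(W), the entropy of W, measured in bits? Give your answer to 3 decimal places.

H(W) = −Σ p·log₂ p.
  −(0.02)·log₂(0.02) = 0.1129
  −(0.20)·log₂(0.20) = 0.4644
  −(0.10)·log₂(0.10) = 0.3322
  −(0.68)·log₂(0.68) = 0.3783
Sum: 0.1129 + 0.4644 + 0.3322 + 0.3783 = 1.288 bits.

1.288 bits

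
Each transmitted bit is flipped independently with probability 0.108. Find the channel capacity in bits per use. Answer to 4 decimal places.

Binary symmetric channel: C = 1 − h₂(ε) where h₂ is the binary entropy function.
h₂(0.108) = −0.108·log₂0.108 − 0.892·log₂0.892 = 0.4939.
C = 1 − 0.4939 = 0.5061 bits per channel use.

0.5061 bits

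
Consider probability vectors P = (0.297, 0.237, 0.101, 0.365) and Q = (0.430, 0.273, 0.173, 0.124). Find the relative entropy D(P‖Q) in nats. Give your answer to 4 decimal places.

0.1963 nats

D(P‖Q) = Σ p·ln(p/q).
  0.297·ln(0.297/0.430) = -0.10991
  0.237·ln(0.237/0.273) = -0.03351
  0.101·ln(0.101/0.173) = -0.05436
  0.365·ln(0.365/0.124) = 0.39406
D(P‖Q) = 0.1963 nats.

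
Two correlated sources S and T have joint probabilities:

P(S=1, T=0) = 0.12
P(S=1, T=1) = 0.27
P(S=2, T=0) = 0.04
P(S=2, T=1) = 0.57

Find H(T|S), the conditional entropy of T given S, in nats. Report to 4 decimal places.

Chain rule: H(T|S) = H(S,T) − H(S).
Marginals: p(S) = (0.3900, 0.6100), p(T) = (0.1600, 0.8400).
H(S,T) = 1.0571 nats; H(S) = 0.6687 nats.
H(T|S) = 1.0571 − 0.6687 = 0.3884 nats.

0.3884 nats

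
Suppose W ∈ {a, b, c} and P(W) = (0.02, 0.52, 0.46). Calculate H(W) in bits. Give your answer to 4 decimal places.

H(W) = −Σ p·log₂ p.
  −(0.02)·log₂(0.02) = 0.11288
  −(0.52)·log₂(0.52) = 0.49058
  −(0.46)·log₂(0.46) = 0.51534
Sum: 0.11288 + 0.49058 + 0.51534 = 1.1188 bits.

1.1188 bits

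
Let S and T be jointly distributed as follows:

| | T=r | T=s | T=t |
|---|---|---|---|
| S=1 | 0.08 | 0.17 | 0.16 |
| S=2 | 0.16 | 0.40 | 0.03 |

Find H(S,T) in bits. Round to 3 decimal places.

2.253 bits

H(S,T) = −Σ p(x,y)·log₂ p(x,y) over all 6 cells.
  cell (1,r): −0.08·log₂0.08 = 0.2915
  cell (1,s): −0.17·log₂0.17 = 0.4346
  cell (1,t): −0.16·log₂0.16 = 0.4230
  cell (2,r): −0.16·log₂0.16 = 0.4230
  cell (2,s): −0.40·log₂0.40 = 0.5288
  cell (2,t): −0.03·log₂0.03 = 0.1518
Sum = 2.253 bits.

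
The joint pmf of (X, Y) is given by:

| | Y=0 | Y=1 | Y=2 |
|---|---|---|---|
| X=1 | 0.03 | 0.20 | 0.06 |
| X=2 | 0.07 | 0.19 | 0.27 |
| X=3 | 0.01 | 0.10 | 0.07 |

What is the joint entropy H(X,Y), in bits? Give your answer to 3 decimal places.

H(X,Y) = −Σ p(x,y)·log₂ p(x,y) over all 9 cells.
  cell (1,0): −0.03·log₂0.03 = 0.1518
  cell (1,1): −0.20·log₂0.20 = 0.4644
  cell (1,2): −0.06·log₂0.06 = 0.2435
  cell (2,0): −0.07·log₂0.07 = 0.2686
  cell (2,1): −0.19·log₂0.19 = 0.4552
  cell (2,2): −0.27·log₂0.27 = 0.5100
  cell (3,0): −0.01·log₂0.01 = 0.0664
  cell (3,1): −0.10·log₂0.10 = 0.3322
  cell (3,2): −0.07·log₂0.07 = 0.2686
Sum = 2.761 bits.

2.761 bits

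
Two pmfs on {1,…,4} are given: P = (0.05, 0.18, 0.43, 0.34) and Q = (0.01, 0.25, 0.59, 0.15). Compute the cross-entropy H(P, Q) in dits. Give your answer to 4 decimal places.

H(P,Q) = −Σ p·log₁₀ q.
  −0.05·log₁₀(0.01) = 0.10000
  −0.18·log₁₀(0.25) = 0.10837
  −0.43·log₁₀(0.59) = 0.09853
  −0.34·log₁₀(0.15) = 0.28013
H(P,Q) = 0.5870 dits.

0.5870 dits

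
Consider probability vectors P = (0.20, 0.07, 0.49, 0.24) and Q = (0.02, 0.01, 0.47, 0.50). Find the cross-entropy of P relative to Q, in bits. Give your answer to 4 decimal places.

2.3676 bits

H(P,Q) = −Σ p·log₂ q.
  −0.20·log₂(0.02) = 1.12877
  −0.07·log₂(0.01) = 0.46507
  −0.49·log₂(0.47) = 0.53374
  −0.24·log₂(0.50) = 0.24000
H(P,Q) = 2.3676 bits.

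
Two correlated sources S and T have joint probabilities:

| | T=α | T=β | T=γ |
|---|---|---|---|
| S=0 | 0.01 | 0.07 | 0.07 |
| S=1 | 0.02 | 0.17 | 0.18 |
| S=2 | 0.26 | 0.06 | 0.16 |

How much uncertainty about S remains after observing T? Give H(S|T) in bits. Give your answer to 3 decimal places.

Marginals: p(S) = (0.1500, 0.3700, 0.4800), p(T) = (0.2900, 0.3000, 0.4100).
H(S|T) = Σ p(T) · H(S|T=·).
  T=α: p=0.2900, H(S|T=α) = 0.5748
  T=β: p=0.3000, H(S|T=β) = 1.4186
  T=γ: p=0.4100, H(S|T=γ) = 1.4866
Weighted sum = 1.202 bits.

1.202 bits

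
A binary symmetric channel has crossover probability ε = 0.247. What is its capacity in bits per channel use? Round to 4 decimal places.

Binary symmetric channel: C = 1 − h₂(ε) where h₂ is the binary entropy function.
h₂(0.247) = −0.247·log₂0.247 − 0.753·log₂0.753 = 0.8065.
C = 1 − 0.8065 = 0.1935 bits per channel use.

0.1935 bits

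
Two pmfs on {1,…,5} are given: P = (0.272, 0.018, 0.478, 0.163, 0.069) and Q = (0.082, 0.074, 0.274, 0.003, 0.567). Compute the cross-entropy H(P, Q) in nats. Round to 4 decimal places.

H(P,Q) = −Σ p·ln q.
  −0.272·ln(0.082) = 0.68028
  −0.018·ln(0.074) = 0.04687
  −0.478·ln(0.274) = 0.61883
  −0.163·ln(0.003) = 0.94689
  −0.069·ln(0.567) = 0.03915
H(P,Q) = 2.3320 nats.

2.3320 nats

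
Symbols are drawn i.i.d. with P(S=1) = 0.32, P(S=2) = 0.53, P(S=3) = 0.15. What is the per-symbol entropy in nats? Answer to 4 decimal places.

0.9857 nats

H(S) = −Σ p·ln p.
  −(0.32)·ln(0.32) = 0.36462
  −(0.53)·ln(0.53) = 0.33649
  −(0.15)·ln(0.15) = 0.28457
Sum: 0.36462 + 0.33649 + 0.28457 = 0.9857 nats.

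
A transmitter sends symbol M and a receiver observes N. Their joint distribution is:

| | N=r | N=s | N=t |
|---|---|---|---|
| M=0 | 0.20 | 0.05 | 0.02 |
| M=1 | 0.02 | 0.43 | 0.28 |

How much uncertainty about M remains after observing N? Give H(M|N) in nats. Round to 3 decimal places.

Marginals: p(M) = (0.2700, 0.7300), p(N) = (0.2200, 0.4800, 0.3000).
H(M|N) = Σ p(N) · H(M|N=·).
  N=r: p=0.2200, H(M|N=r) = 0.3046
  N=s: p=0.4800, H(M|N=s) = 0.3341
  N=t: p=0.3000, H(M|N=t) = 0.2449
Weighted sum = 0.301 nats.

0.301 nats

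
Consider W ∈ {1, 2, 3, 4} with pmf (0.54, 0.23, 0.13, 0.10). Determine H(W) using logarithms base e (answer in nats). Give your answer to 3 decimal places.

1.166 nats

H(W) = −Σ p·ln p.
  −(0.54)·ln(0.54) = 0.3327
  −(0.23)·ln(0.23) = 0.3380
  −(0.13)·ln(0.13) = 0.2652
  −(0.10)·ln(0.10) = 0.2303
Sum: 0.3327 + 0.3380 + 0.2652 + 0.2303 = 1.166 nats.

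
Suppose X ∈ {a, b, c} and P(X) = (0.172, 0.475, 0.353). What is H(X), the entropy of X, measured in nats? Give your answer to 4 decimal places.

H(X) = −Σ p·ln p.
  −(0.172)·ln(0.172) = 0.30276
  −(0.475)·ln(0.475) = 0.35361
  −(0.353)·ln(0.353) = 0.36757
Sum: 0.30276 + 0.35361 + 0.36757 = 1.0239 nats.

1.0239 nats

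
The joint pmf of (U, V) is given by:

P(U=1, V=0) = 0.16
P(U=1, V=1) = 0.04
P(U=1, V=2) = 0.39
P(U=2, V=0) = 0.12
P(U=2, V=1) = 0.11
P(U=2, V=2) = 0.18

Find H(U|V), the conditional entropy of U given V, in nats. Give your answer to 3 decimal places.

Chain rule: H(U|V) = H(U,V) − H(V).
Marginals: p(U) = (0.5900, 0.4100), p(V) = (0.2800, 0.1500, 0.5700).
H(U,V) = 1.5951 nats; H(V) = 0.9614 nats.
H(U|V) = 1.5951 − 0.9614 = 0.634 nats.

0.634 nats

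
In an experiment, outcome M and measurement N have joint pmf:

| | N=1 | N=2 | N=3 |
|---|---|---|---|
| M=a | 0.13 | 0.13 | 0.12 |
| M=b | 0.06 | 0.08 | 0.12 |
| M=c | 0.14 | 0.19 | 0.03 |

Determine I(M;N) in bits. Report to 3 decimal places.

Marginals: p(M) = (0.3800, 0.2600, 0.3600), p(N) = (0.3300, 0.4000, 0.2700).
I(M;N) = H(M) + H(N) − H(M,N).
H(M) = 1.5664, H(N) = 1.5666, H(M,N) = 3.0386.
I(M;N) = 1.5664 + 1.5666 − 3.0386 = 0.094 bits.

0.094 bits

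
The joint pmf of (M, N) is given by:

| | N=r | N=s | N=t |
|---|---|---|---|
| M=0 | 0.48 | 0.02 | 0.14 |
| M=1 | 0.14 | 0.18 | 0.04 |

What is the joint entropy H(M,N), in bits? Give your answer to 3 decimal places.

H(M,N) = −Σ p(x,y)·log₂ p(x,y) over all 6 cells.
  cell (0,r): −0.48·log₂0.48 = 0.5083
  cell (0,s): −0.02·log₂0.02 = 0.1129
  cell (0,t): −0.14·log₂0.14 = 0.3971
  cell (1,r): −0.14·log₂0.14 = 0.3971
  cell (1,s): −0.18·log₂0.18 = 0.4453
  cell (1,t): −0.04·log₂0.04 = 0.1858
Sum = 2.046 bits.

2.046 bits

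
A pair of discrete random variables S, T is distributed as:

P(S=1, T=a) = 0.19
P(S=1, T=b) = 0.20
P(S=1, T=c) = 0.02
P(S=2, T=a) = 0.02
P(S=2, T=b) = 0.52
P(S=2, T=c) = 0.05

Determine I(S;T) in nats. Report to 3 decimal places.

Marginals: p(S) = (0.4100, 0.5900), p(T) = (0.2100, 0.7200, 0.0700).
I(S;T) = Σ p(x,y)·ln[p(x,y)/(p(x)p(y))].
  (1,a): 0.19·ln(2.2067) = 0.1504
  (1,b): 0.20·ln(0.6775) = -0.0779
  (1,c): 0.02·ln(0.6969) = -0.0072
  (2,a): 0.02·ln(0.1614) = -0.0365
  (2,b): 0.52·ln(1.2241) = 0.1051
  (2,c): 0.05·ln(1.2107) = 0.0096
Sum = 0.144 nats.

0.144 nats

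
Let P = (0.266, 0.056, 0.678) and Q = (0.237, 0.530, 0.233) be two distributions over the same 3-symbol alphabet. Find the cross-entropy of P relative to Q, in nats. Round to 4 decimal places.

1.4062 nats

H(P,Q) = −Σ p·ln q.
  −0.266·ln(0.237) = 0.38296
  −0.056·ln(0.530) = 0.03555
  −0.678·ln(0.233) = 0.98765
H(P,Q) = 1.4062 nats.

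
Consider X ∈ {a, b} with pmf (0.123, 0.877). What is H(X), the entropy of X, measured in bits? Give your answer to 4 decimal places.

0.5379 bits

H(X) = −Σ p·log₂ p.
  −(0.123)·log₂(0.123) = 0.37186
  −(0.877)·log₂(0.877) = 0.16606
Sum: 0.37186 + 0.16606 = 0.5379 bits.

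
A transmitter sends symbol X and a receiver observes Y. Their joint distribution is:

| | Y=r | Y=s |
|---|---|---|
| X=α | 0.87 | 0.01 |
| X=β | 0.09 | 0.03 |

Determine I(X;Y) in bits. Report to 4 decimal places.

Marginals: p(X) = (0.8800, 0.1200), p(Y) = (0.9600, 0.0400).
I(X;Y) = H(X) + H(Y) − H(X,Y).
H(X) = 0.5294, H(Y) = 0.2423, H(X,Y) = 0.7057.
I(X;Y) = 0.5294 + 0.2423 − 0.7057 = 0.0660 bits.

0.0660 bits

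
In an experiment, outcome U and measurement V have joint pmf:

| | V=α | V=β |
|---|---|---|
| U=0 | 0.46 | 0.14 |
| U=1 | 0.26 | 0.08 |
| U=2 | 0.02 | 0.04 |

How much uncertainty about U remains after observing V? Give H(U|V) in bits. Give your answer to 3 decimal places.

1.181 bits

Chain rule: H(U|V) = H(U,V) − H(V).
Marginals: p(U) = (0.6000, 0.3400, 0.0600), p(V) = (0.7400, 0.2600).
H(U,V) = 2.0079 bits; H(V) = 0.8267 bits.
H(U|V) = 2.0079 − 0.8267 = 1.181 bits.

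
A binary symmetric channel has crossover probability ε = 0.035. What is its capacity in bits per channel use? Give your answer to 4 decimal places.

Binary symmetric channel: C = 1 − h₂(ε) where h₂ is the binary entropy function.
h₂(0.035) = −0.035·log₂0.035 − 0.965·log₂0.965 = 0.2189.
C = 1 − 0.2189 = 0.7811 bits per channel use.

0.7811 bits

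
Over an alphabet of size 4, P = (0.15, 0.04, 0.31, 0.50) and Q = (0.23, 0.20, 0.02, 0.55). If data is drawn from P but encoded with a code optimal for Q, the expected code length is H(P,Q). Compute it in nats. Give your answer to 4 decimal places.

1.7965 nats

H(P,Q) = −Σ p·ln q.
  −0.15·ln(0.23) = 0.22045
  −0.04·ln(0.20) = 0.06438
  −0.31·ln(0.02) = 1.21273
  −0.50·ln(0.55) = 0.29892
H(P,Q) = 1.7965 nats.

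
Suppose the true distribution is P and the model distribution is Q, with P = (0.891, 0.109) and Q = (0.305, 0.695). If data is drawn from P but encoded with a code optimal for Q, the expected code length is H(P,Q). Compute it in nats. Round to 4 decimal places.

H(P,Q) = −Σ p·ln q.
  −0.891·ln(0.305) = 1.05801
  −0.109·ln(0.695) = 0.03966
H(P,Q) = 1.0977 nats.

1.0977 nats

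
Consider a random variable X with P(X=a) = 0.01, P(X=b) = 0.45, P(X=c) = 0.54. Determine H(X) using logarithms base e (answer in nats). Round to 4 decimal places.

H(X) = −Σ p·ln p.
  −(0.01)·ln(0.01) = 0.04605
  −(0.45)·ln(0.45) = 0.35933
  −(0.54)·ln(0.54) = 0.33274
Sum: 0.04605 + 0.35933 + 0.33274 = 0.7381 nats.

0.7381 nats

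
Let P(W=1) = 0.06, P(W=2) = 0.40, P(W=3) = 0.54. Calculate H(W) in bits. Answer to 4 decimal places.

1.2523 bits

H(W) = −Σ p·log₂ p.
  −(0.06)·log₂(0.06) = 0.24353
  −(0.40)·log₂(0.40) = 0.52877
  −(0.54)·log₂(0.54) = 0.48004
Sum: 0.24353 + 0.52877 + 0.48004 = 1.2523 bits.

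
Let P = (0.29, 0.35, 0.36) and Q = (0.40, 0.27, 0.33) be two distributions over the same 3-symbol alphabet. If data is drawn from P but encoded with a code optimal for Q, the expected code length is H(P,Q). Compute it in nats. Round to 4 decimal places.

1.1231 nats

H(P,Q) = −Σ p·ln q.
  −0.29·ln(0.40) = 0.26572
  −0.35·ln(0.27) = 0.45827
  −0.36·ln(0.33) = 0.39912
H(P,Q) = 1.1231 nats.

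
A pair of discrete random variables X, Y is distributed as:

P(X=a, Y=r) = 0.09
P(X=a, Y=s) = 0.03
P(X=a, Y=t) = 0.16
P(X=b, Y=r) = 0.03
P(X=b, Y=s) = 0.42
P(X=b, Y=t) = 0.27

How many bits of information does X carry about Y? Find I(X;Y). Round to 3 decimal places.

0.190 bits

Marginals: p(X) = (0.2800, 0.7200), p(Y) = (0.1200, 0.4500, 0.4300).
I(X;Y) = Σ p(x,y)·log₂[p(x,y)/(p(x)p(y))].
  (a,r): 0.09·log₂(2.6786) = 0.1279
  (a,s): 0.03·log₂(0.2381) = -0.0621
  (a,t): 0.16·log₂(1.3289) = 0.0656
  (b,r): 0.03·log₂(0.3472) = -0.0458
  (b,s): 0.42·log₂(1.2963) = 0.1572
  (b,t): 0.27·log₂(0.8721) = -0.0533
Sum = 0.190 bits.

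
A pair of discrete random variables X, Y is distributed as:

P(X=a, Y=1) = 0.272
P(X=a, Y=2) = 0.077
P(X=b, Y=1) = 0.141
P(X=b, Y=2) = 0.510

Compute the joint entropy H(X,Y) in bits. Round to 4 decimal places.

H(X,Y) = −Σ p(x,y)·log₂ p(x,y) over all 4 cells.
  cell (a,1): −0.272·log₂0.272 = 0.51090
  cell (a,2): −0.077·log₂0.077 = 0.28482
  cell (b,1): −0.141·log₂0.141 = 0.39850
  cell (b,2): −0.510·log₂0.510 = 0.49543
Sum = 1.6897 bits.

1.6897 bits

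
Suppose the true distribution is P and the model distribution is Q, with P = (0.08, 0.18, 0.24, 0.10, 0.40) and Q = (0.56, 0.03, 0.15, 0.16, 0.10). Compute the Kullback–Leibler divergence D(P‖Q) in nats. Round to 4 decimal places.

0.7872 nats

D(P‖Q) = Σ p·ln(p/q).
  0.08·ln(0.08/0.56) = -0.15567
  0.18·ln(0.18/0.03) = 0.32252
  0.24·ln(0.24/0.15) = 0.11280
  0.10·ln(0.10/0.16) = -0.04700
  0.40·ln(0.40/0.10) = 0.55452
D(P‖Q) = 0.7872 nats.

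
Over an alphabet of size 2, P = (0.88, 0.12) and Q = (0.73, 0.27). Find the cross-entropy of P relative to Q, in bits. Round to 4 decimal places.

H(P,Q) = −Σ p·log₂ q.
  −0.88·log₂(0.73) = 0.39955
  −0.12·log₂(0.27) = 0.22668
H(P,Q) = 0.6262 bits.

0.6262 bits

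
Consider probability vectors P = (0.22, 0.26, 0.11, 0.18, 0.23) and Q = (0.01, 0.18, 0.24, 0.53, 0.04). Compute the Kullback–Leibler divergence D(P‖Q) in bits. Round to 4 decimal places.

D(P‖Q) = Σ p·log₂(p/q).
  0.22·log₂(0.22/0.01) = 0.98107
  0.26·log₂(0.26/0.18) = 0.13793
  0.11·log₂(0.11/0.24) = -0.12381
  0.18·log₂(0.18/0.53) = -0.28044
  0.23·log₂(0.23/0.04) = 0.58042
D(P‖Q) = 1.2952 bits.

1.2952 bits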